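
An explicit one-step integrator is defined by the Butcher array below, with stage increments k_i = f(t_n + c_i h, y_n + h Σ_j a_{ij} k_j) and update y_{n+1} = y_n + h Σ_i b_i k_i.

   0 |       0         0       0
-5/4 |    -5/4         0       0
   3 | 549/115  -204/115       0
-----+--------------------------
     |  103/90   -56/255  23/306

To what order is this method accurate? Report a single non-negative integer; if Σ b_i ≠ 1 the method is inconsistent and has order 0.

b = (103/90, -56/255, 23/306)
c = (0, -5/4, 3)
Ac = (0, 0, 51/23)
Σ b_i: 103/90·1 + (-56/255)·1 + 23/306·1 = 1 ✓
b·c: (-56/255)·(-5/4) + 23/306·3 = 1/2 ✓
b·c²: (-56/255)·25/16 + 23/306·9 = 1/3 ✓
b·Ac: 23/306·51/23 = 1/6 ✓; 3 stages ⇒ order 3.

3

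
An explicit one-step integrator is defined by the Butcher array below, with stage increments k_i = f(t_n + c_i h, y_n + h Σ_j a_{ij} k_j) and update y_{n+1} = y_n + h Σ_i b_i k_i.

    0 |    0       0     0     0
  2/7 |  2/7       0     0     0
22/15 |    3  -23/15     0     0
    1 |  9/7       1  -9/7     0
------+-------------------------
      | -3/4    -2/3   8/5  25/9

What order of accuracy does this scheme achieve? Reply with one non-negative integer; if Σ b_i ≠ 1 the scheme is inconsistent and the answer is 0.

b = (-3/4, -2/3, 8/5, 25/9)
c = (0, 2/7, 22/15, 1)
Ac = (0, 0, -46/105, -8/5)
Σ b_i: (-3/4)·1 + (-2/3)·1 + 8/5·1 + 25/9·1 = 533/180 ≠ 1 ⇒ order 0.

0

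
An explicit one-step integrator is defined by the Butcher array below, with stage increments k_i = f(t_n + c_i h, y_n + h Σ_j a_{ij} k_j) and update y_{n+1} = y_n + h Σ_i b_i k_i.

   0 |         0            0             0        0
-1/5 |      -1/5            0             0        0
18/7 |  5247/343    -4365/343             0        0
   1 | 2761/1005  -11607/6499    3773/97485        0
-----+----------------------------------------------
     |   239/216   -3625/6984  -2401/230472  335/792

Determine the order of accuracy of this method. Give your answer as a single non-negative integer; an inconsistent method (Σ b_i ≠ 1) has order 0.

b = (239/216, -3625/6984, -2401/230472, 335/792)
c = (0, -1/5, 18/7, 1)
Ac = (0, 0, 873/343, 153/335)
Σ b_i: 239/216·1 + (-3625/6984)·1 + (-2401/230472)·1 + 335/792·1 = 1 ✓
b·c: (-3625/6984)·(-1/5) + (-2401/230472)·18/7 + 335/792·1 = 1/2 ✓
b·c²: (-3625/6984)·1/25 + (-2401/230472)·324/49 + 335/792·1 = 1/3 ✓
b·Ac: (-2401/230472)·873/343 + 335/792·153/335 = 1/6 ✓
b·c³: (-3625/6984)·(-1/125) + (-2401/230472)·5832/343 + 335/792·1 = 1/4 ✓
b·(c∘Ac): (-2401/230472)·15714/2401 + 335/792·153/335 = 1/8 ✓
b·Ac²: (-2401/230472)·(-873/1715) + 335/792·309/1675 = 1/12 ✓
b·A²c: 335/792·33/335 = 1/24 ✓; 4 stages ⇒ order 4.

4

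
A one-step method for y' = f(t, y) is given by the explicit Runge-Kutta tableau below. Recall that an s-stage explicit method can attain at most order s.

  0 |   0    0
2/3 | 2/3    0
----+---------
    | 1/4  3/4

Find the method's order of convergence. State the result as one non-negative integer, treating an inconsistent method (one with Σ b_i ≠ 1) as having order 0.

2

b = (1/4, 3/4)
c = (0, 2/3)
Σ b_i: 1/4·1 + 3/4·1 = 1 ✓
b·c: 3/4·2/3 = 1/2 ✓; 2 stages ⇒ order 2.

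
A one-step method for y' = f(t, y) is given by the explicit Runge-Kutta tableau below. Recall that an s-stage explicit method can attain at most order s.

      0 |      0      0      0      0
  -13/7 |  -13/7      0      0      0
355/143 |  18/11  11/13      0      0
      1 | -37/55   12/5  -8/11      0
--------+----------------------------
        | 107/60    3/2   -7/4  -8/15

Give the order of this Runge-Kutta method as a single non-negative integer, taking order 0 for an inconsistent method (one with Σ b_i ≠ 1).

b = (107/60, 3/2, -7/4, -8/15)
c = (0, -13/7, 355/143, 1)
Ac = (0, 0, -11/7, -344788/55055)
Σ b_i: 107/60·1 + 3/2·1 + (-7/4)·1 + (-8/15)·1 = 1 ✓
b·c: 3/2·(-13/7) + (-7/4)·355/143 + (-8/15)·1 = -460267/60060 ≠ 1/2 ⇒ order 1.

1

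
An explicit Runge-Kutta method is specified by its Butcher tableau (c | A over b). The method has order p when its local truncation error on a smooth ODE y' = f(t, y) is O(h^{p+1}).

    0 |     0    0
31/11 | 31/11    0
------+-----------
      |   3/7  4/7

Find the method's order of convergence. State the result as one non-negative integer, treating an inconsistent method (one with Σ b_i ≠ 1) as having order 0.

b = (3/7, 4/7)
c = (0, 31/11)
Σ b_i: 3/7·1 + 4/7·1 = 1 ✓
b·c: 4/7·31/11 = 124/77 ≠ 1/2 ⇒ order 1.

1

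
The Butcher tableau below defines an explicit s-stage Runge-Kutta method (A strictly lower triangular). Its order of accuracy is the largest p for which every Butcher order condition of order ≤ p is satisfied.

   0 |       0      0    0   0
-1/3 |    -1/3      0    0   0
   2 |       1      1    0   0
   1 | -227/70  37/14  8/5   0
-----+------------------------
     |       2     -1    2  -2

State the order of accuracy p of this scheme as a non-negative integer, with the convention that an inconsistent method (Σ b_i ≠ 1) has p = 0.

b = (2, -1, 2, -2)
c = (0, -1/3, 2, 1)
Ac = (0, 0, -1/3, 487/210)
Σ b_i: 2·1 + (-1)·1 + 2·1 + (-2)·1 = 1 ✓
b·c: (-1)·(-1/3) + 2·2 + (-2)·1 = 7/3 ≠ 1/2 ⇒ order 1.

1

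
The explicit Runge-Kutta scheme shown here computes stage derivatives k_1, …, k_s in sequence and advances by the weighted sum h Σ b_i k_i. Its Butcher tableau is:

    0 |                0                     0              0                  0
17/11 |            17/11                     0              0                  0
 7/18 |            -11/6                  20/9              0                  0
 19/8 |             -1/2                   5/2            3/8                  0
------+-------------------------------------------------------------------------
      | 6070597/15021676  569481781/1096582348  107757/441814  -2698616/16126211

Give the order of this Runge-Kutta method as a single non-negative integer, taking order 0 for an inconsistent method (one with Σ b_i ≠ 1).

3

b = (6070597/15021676, 569481781/1096582348, 107757/441814, -2698616/16126211)
c = (0, 17/11, 7/18, 19/8)
Ac = (0, 0, 340/99, 2117/528)
Σ b_i: 6070597/15021676·1 + 569481781/1096582348·1 + 107757/441814·1 + (-2698616/16126211)·1 = 1 ✓
b·c: 569481781/1096582348·17/11 + 107757/441814·7/18 + (-2698616/16126211)·19/8 = 1/2 ✓
b·c²: 569481781/1096582348·289/121 + 107757/441814·49/324 + (-2698616/16126211)·361/64 = 1/3 ✓
b·Ac: 107757/441814·340/99 + (-2698616/16126211)·2117/528 = 1/6 ✓
b·c³: 569481781/1096582348·4913/1331 + 107757/441814·343/5832 + (-2698616/16126211)·6859/512 = -1303936969/4199000256 ≠ 1/4 ⇒ order 3.
b·(c∘Ac): 107757/441814·1190/891 + (-2698616/16126211)·40223/4224 = -13442987/10603536 ≠ 1/8
b·Ac²: 107757/441814·5780/1089 + (-2698616/16126211)·630169/104544 = 5475355747/19157938668 ≠ 1/12
b·A²c: (-2698616/16126211)·85/66 = -114691180/532164963 ≠ 1/24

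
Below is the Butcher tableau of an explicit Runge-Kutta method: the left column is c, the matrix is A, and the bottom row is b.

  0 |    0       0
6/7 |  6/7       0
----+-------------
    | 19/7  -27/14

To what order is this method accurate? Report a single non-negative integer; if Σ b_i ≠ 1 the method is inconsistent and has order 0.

0

b = (19/7, -27/14)
c = (0, 6/7)
Σ b_i: 19/7·1 + (-27/14)·1 = 11/14 ≠ 1 ⇒ order 0.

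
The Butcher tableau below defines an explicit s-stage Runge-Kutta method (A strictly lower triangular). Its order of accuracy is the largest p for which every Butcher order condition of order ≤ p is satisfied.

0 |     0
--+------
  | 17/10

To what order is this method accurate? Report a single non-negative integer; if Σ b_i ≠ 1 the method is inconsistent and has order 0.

b = (17/10)
c = (0)
Σ b_i: 17/10·1 = 17/10 ≠ 1 ⇒ order 0.

0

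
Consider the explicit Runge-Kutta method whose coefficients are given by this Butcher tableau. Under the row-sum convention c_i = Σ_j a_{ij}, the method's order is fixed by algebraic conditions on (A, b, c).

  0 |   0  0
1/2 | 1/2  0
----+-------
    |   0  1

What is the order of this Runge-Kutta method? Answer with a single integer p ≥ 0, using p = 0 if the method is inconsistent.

b = (0, 1)
c = (0, 1/2)
Σ b_i: 1·1 = 1 ✓
b·c: 1·1/2 = 1/2 ✓; 2 stages ⇒ order 2.

2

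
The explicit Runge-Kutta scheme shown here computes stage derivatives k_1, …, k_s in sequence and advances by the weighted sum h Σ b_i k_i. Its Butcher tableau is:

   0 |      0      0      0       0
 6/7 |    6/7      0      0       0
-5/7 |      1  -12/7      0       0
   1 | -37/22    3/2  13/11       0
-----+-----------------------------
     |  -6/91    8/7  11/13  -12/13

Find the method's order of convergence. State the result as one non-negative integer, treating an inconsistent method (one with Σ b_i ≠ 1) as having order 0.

b = (-6/91, 8/7, 11/13, -12/13)
c = (0, 6/7, -5/7, 1)
Ac = (0, 0, -72/49, 34/77)
Σ b_i: (-6/91)·1 + 8/7·1 + 11/13·1 + (-12/13)·1 = 1 ✓
b·c: 8/7·6/7 + 11/13·(-5/7) + (-12/13)·1 = -349/637 ≠ 1/2 ⇒ order 1.

1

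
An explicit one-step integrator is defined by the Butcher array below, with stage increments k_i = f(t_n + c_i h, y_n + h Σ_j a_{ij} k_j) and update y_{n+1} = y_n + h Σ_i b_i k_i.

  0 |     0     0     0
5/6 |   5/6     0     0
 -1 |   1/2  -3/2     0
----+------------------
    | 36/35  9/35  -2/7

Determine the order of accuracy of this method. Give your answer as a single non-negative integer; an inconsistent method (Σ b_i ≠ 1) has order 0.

2

b = (36/35, 9/35, -2/7)
c = (0, 5/6, -1)
Ac = (0, 0, -5/4)
Σ b_i: 36/35·1 + 9/35·1 + (-2/7)·1 = 1 ✓
b·c: 9/35·5/6 + (-2/7)·(-1) = 1/2 ✓
b·c²: 9/35·25/36 + (-2/7)·1 = -3/28 ≠ 1/3 ⇒ order 2.
b·Ac: (-2/7)·(-5/4) = 5/14 ≠ 1/6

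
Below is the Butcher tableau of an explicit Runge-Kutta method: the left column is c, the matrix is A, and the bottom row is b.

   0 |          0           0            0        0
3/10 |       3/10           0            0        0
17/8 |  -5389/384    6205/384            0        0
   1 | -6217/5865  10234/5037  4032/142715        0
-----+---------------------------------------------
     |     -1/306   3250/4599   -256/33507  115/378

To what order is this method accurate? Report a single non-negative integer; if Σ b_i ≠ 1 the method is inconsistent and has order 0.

b = (-1/306, 3250/4599, -256/33507, 115/378)
c = (0, 3/10, 17/8, 1)
Ac = (0, 0, 1241/256, 77/115)
Σ b_i: (-1/306)·1 + 3250/4599·1 + (-256/33507)·1 + 115/378·1 = 1 ✓
b·c: 3250/4599·3/10 + (-256/33507)·17/8 + 115/378·1 = 1/2 ✓
b·c²: 3250/4599·9/100 + (-256/33507)·289/64 + 115/378·1 = 1/3 ✓
b·Ac: (-256/33507)·1241/256 + 115/378·77/115 = 1/6 ✓
b·c³: 3250/4599·27/1000 + (-256/33507)·4913/512 + 115/378·1 = 1/4 ✓
b·(c∘Ac): (-256/33507)·21097/2048 + 115/378·77/115 = 1/8 ✓
b·Ac²: (-256/33507)·3723/2560 + 115/378·357/1150 = 1/12 ✓
b·A²c: 115/378·63/460 = 1/24 ✓; 4 stages ⇒ order 4.

4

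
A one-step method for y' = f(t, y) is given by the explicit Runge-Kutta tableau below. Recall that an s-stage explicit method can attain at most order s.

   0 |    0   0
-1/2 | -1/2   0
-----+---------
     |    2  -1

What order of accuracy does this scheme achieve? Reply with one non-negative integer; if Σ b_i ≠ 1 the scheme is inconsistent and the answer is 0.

b = (2, -1)
c = (0, -1/2)
Σ b_i: 2·1 + (-1)·1 = 1 ✓
b·c: (-1)·(-1/2) = 1/2 ✓; 2 stages ⇒ order 2.

2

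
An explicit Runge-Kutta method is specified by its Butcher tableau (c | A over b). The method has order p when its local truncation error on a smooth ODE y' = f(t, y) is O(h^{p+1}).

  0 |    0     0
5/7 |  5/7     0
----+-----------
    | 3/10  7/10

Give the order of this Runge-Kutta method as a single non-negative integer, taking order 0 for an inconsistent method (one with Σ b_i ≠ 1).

2

b = (3/10, 7/10)
c = (0, 5/7)
Σ b_i: 3/10·1 + 7/10·1 = 1 ✓
b·c: 7/10·5/7 = 1/2 ✓; 2 stages ⇒ order 2.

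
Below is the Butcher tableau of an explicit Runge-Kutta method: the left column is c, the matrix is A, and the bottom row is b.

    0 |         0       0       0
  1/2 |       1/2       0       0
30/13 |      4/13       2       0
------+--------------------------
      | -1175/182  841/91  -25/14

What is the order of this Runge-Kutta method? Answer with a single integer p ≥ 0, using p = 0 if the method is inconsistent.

2

b = (-1175/182, 841/91, -25/14)
c = (0, 1/2, 30/13)
Ac = (0, 0, 1)
Σ b_i: (-1175/182)·1 + 841/91·1 + (-25/14)·1 = 1 ✓
b·c: 841/91·1/2 + (-25/14)·30/13 = 1/2 ✓
b·c²: 841/91·1/4 + (-25/14)·900/169 = -34067/4732 ≠ 1/3 ⇒ order 2.
b·Ac: (-25/14)·1 = -25/14 ≠ 1/6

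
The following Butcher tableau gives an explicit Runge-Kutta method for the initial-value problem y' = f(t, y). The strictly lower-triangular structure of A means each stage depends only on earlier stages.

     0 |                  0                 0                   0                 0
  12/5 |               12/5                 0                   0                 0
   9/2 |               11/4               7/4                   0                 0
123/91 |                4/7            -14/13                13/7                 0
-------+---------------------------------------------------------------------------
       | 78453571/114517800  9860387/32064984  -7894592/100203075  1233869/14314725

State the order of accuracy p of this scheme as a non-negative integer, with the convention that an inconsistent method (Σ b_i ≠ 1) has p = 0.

b = (78453571/114517800, 9860387/32064984, -7894592/100203075, 1233869/14314725)
c = (0, 12/5, 9/2, 123/91)
Ac = (0, 0, 21/5, 5253/910)
Σ b_i: 78453571/114517800·1 + 9860387/32064984·1 + (-7894592/100203075)·1 + 1233869/14314725·1 = 1 ✓
b·c: 9860387/32064984·12/5 + (-7894592/100203075)·9/2 + 1233869/14314725·123/91 = 1/2 ✓
b·c²: 9860387/32064984·144/25 + (-7894592/100203075)·81/4 + 1233869/14314725·15129/8281 = 1/3 ✓
b·Ac: (-7894592/100203075)·21/5 + 1233869/14314725·5253/910 = 1/6 ✓
b·c³: 9860387/32064984·1728/125 + (-7894592/100203075)·729/8 + 1233869/14314725·1860867/753571 = -218349909/80409875 ≠ 1/4 ⇒ order 3.
b·(c∘Ac): (-7894592/100203075)·189/10 + 1233869/14314725·646119/82810 = -12986917/15905250 ≠ 1/8
b·Ac²: (-7894592/100203075)·252/25 + 1233869/14314725·285777/9100 = 20281697/10603500 ≠ 1/12
b·A²c: 1233869/14314725·39/5 = 16040297/23857875 ≠ 1/24

3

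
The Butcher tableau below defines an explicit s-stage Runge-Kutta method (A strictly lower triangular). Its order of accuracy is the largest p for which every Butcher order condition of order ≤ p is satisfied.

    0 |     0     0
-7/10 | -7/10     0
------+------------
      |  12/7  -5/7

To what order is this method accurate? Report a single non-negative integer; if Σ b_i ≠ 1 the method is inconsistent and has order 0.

b = (12/7, -5/7)
c = (0, -7/10)
Σ b_i: 12/7·1 + (-5/7)·1 = 1 ✓
b·c: (-5/7)·(-7/10) = 1/2 ✓; 2 stages ⇒ order 2.

2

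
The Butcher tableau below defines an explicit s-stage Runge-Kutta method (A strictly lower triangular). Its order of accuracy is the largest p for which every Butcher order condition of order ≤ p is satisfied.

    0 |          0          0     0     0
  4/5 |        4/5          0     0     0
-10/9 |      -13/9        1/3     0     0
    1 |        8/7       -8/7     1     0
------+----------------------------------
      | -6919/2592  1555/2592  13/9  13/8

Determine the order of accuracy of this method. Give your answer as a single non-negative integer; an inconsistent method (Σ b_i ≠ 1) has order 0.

b = (-6919/2592, 1555/2592, 13/9, 13/8)
c = (0, 4/5, -10/9, 1)
Ac = (0, 0, 4/15, -638/315)
Σ b_i: (-6919/2592)·1 + 1555/2592·1 + 13/9·1 + 13/8·1 = 1 ✓
b·c: 1555/2592·4/5 + 13/9·(-10/9) + 13/8·1 = 1/2 ✓
b·c²: 1555/2592·16/25 + 13/9·100/81 + 13/8·1 = 110581/29160 ≠ 1/3 ⇒ order 2.
b·Ac: 13/9·4/15 + 13/8·(-638/315) = -2197/756 ≠ 1/6

2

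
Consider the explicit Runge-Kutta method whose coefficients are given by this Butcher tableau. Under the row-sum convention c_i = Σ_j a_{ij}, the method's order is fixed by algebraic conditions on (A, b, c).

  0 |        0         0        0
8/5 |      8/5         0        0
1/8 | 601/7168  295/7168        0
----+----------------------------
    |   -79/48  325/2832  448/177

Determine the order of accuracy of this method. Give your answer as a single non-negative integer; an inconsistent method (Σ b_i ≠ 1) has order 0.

3

b = (-79/48, 325/2832, 448/177)
c = (0, 8/5, 1/8)
Ac = (0, 0, 59/896)
Σ b_i: (-79/48)·1 + 325/2832·1 + 448/177·1 = 1 ✓
b·c: 325/2832·8/5 + 448/177·1/8 = 1/2 ✓
b·c²: 325/2832·64/25 + 448/177·1/64 = 1/3 ✓
b·Ac: 448/177·59/896 = 1/6 ✓; 3 stages ⇒ order 3.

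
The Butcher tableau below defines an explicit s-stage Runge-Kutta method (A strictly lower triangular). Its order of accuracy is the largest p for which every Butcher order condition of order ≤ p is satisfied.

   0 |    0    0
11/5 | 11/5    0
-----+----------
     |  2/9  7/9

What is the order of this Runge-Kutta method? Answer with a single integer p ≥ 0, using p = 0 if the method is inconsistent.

b = (2/9, 7/9)
c = (0, 11/5)
Σ b_i: 2/9·1 + 7/9·1 = 1 ✓
b·c: 7/9·11/5 = 77/45 ≠ 1/2 ⇒ order 1.

1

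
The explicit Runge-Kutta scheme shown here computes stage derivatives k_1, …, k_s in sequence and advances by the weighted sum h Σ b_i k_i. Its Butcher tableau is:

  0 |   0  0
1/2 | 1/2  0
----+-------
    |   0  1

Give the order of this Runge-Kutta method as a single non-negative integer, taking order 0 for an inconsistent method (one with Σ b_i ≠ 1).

b = (0, 1)
c = (0, 1/2)
Σ b_i: 1·1 = 1 ✓
b·c: 1·1/2 = 1/2 ✓; 2 stages ⇒ order 2.

2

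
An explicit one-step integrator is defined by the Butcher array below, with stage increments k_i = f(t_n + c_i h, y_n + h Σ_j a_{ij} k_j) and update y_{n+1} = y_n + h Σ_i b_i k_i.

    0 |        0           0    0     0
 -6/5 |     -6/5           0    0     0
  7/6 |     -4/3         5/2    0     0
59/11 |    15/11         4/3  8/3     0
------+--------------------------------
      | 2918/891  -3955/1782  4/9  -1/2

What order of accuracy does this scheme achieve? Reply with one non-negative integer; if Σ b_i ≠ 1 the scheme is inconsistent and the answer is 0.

2

b = (2918/891, -3955/1782, 4/9, -1/2)
c = (0, -6/5, 7/6, 59/11)
Ac = (0, 0, -3, 68/45)
Σ b_i: 2918/891·1 + (-3955/1782)·1 + 4/9·1 + (-1/2)·1 = 1 ✓
b·c: (-3955/1782)·(-6/5) + 4/9·7/6 + (-1/2)·59/11 = 1/2 ✓
b·c²: (-3955/1782)·36/25 + 4/9·49/36 + (-1/2)·3481/121 = -1663751/98010 ≠ 1/3 ⇒ order 2.
b·Ac: 4/9·(-3) + (-1/2)·68/45 = -94/45 ≠ 1/6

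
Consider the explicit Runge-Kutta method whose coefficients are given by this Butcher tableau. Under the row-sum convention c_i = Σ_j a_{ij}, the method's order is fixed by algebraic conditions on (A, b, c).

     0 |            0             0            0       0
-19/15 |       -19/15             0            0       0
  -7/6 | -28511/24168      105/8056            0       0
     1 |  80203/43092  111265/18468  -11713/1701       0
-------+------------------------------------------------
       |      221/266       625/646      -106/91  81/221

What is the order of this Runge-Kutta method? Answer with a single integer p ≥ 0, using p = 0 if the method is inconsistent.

4

b = (221/266, 625/646, -106/91, 81/221)
c = (0, -19/15, -7/6, 1)
Ac = (0, 0, -7/424, 391/972)
Σ b_i: 221/266·1 + 625/646·1 + (-106/91)·1 + 81/221·1 = 1 ✓
b·c: 625/646·(-19/15) + (-106/91)·(-7/6) + 81/221·1 = 1/2 ✓
b·c²: 625/646·361/225 + (-106/91)·49/36 + 81/221·1 = 1/3 ✓
b·Ac: (-106/91)·(-7/424) + 81/221·391/972 = 1/6 ✓
b·c³: 625/646·(-6859/3375) + (-106/91)·(-343/216) + 81/221·1 = 1/4 ✓
b·(c∘Ac): (-106/91)·49/2544 + 81/221·391/972 = 1/8 ✓
b·Ac²: (-106/91)·133/6360 + 81/221·119/405 = 1/12 ✓
b·A²c: 81/221·221/1944 = 1/24 ✓; 4 stages ⇒ order 4.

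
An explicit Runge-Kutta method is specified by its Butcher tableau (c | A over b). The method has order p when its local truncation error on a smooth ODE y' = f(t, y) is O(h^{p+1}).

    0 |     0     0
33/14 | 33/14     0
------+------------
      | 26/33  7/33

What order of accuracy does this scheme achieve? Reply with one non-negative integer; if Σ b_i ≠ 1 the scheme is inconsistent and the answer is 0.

b = (26/33, 7/33)
c = (0, 33/14)
Σ b_i: 26/33·1 + 7/33·1 = 1 ✓
b·c: 7/33·33/14 = 1/2 ✓; 2 stages ⇒ order 2.

2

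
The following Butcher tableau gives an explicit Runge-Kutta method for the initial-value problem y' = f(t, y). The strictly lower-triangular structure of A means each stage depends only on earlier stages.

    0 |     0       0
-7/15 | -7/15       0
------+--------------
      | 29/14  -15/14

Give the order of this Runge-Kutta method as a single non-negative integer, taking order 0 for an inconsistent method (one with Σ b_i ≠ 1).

b = (29/14, -15/14)
c = (0, -7/15)
Σ b_i: 29/14·1 + (-15/14)·1 = 1 ✓
b·c: (-15/14)·(-7/15) = 1/2 ✓; 2 stages ⇒ order 2.

2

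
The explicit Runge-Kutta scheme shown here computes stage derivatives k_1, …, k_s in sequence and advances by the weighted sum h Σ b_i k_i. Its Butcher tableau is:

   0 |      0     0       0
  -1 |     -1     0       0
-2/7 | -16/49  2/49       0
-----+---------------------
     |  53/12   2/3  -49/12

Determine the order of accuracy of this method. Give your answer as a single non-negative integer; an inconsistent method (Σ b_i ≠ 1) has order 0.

3

b = (53/12, 2/3, -49/12)
c = (0, -1, -2/7)
Ac = (0, 0, -2/49)
Σ b_i: 53/12·1 + 2/3·1 + (-49/12)·1 = 1 ✓
b·c: 2/3·(-1) + (-49/12)·(-2/7) = 1/2 ✓
b·c²: 2/3·1 + (-49/12)·4/49 = 1/3 ✓
b·Ac: (-49/12)·(-2/49) = 1/6 ✓; 3 stages ⇒ order 3.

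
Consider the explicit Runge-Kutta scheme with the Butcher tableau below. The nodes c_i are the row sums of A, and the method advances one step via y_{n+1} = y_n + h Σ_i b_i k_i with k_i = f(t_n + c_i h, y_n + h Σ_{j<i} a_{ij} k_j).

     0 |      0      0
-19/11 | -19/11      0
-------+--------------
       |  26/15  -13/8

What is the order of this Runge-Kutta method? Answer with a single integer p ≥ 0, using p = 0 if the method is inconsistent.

0

b = (26/15, -13/8)
c = (0, -19/11)
Σ b_i: 26/15·1 + (-13/8)·1 = 13/120 ≠ 1 ⇒ order 0.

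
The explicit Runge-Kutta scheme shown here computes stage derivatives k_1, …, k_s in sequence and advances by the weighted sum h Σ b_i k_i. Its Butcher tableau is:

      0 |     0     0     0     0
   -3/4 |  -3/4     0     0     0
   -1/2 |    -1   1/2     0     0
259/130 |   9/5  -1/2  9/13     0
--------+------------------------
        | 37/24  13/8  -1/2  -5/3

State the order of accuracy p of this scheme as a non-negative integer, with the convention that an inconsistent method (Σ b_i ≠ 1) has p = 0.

1

b = (37/24, 13/8, -1/2, -5/3)
c = (0, -3/4, -1/2, 259/130)
Ac = (0, 0, -3/8, 3/104)
Σ b_i: 37/24·1 + 13/8·1 + (-1/2)·1 + (-5/3)·1 = 1 ✓
b·c: 13/8·(-3/4) + (-1/2)·(-1/2) + (-5/3)·259/130 = -5353/1248 ≠ 1/2 ⇒ order 1.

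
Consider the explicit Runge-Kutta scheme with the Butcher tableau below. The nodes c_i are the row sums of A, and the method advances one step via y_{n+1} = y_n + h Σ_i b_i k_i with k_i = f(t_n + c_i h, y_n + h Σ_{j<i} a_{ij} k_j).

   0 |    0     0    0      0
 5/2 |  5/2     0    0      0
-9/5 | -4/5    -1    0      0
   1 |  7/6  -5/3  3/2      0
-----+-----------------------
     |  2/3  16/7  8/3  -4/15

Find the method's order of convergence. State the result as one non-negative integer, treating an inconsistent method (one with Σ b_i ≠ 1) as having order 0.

b = (2/3, 16/7, 8/3, -4/15)
c = (0, 5/2, -9/5, 1)
Ac = (0, 0, -5/2, -103/15)
Σ b_i: 2/3·1 + 16/7·1 + 8/3·1 + (-4/15)·1 = 562/105 ≠ 1 ⇒ order 0.

0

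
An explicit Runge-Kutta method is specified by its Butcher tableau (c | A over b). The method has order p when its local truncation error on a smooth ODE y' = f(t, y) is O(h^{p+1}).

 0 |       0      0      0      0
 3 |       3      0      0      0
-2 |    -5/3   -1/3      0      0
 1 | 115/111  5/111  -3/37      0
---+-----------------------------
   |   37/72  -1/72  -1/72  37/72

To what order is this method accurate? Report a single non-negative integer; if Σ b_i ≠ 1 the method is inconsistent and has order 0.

4

b = (37/72, -1/72, -1/72, 37/72)
c = (0, 3, -2, 1)
Ac = (0, 0, -1, 11/37)
Σ b_i: 37/72·1 + (-1/72)·1 + (-1/72)·1 + 37/72·1 = 1 ✓
b·c: (-1/72)·3 + (-1/72)·(-2) + 37/72·1 = 1/2 ✓
b·c²: (-1/72)·9 + (-1/72)·4 + 37/72·1 = 1/3 ✓
b·Ac: (-1/72)·(-1) + 37/72·11/37 = 1/6 ✓
b·c³: (-1/72)·27 + (-1/72)·(-8) + 37/72·1 = 1/4 ✓
b·(c∘Ac): (-1/72)·2 + 37/72·11/37 = 1/8 ✓
b·Ac²: (-1/72)·(-3) + 37/72·3/37 = 1/12 ✓
b·A²c: 37/72·3/37 = 1/24 ✓; 4 stages ⇒ order 4.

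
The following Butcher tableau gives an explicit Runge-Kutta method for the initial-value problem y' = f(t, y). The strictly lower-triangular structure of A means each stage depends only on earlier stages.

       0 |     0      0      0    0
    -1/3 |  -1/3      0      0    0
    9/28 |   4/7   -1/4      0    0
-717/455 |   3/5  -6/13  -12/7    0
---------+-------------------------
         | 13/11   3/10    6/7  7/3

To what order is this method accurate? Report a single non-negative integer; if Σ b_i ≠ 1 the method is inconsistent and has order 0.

b = (13/11, 3/10, 6/7, 7/3)
c = (0, -1/3, 9/28, -717/455)
Ac = (0, 0, 1/12, -253/637)
Σ b_i: 13/11·1 + 3/10·1 + 6/7·1 + 7/3·1 = 10793/2310 ≠ 1 ⇒ order 0.

0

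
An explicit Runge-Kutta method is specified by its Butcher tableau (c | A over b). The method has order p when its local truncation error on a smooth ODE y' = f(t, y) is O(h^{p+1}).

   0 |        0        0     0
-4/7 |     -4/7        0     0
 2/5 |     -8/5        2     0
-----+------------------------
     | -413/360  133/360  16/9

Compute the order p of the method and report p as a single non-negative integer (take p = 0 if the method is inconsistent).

2

b = (-413/360, 133/360, 16/9)
c = (0, -4/7, 2/5)
Ac = (0, 0, -8/7)
Σ b_i: (-413/360)·1 + 133/360·1 + 16/9·1 = 1 ✓
b·c: 133/360·(-4/7) + 16/9·2/5 = 1/2 ✓
b·c²: 133/360·16/49 + 16/9·4/25 = 638/1575 ≠ 1/3 ⇒ order 2.
b·Ac: 16/9·(-8/7) = -128/63 ≠ 1/6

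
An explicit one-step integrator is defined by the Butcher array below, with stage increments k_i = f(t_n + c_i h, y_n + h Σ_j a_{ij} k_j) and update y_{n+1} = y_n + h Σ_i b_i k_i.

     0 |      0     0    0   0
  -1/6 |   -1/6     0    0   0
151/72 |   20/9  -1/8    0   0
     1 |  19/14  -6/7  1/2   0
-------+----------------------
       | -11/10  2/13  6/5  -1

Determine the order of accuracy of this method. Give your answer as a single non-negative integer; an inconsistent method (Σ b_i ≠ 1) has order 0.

b = (-11/10, 2/13, 6/5, -1)
c = (0, -1/6, 151/72, 1)
Ac = (0, 0, 1/48, 1201/1008)
Σ b_i: (-11/10)·1 + 2/13·1 + 6/5·1 + (-1)·1 = -97/130 ≠ 1 ⇒ order 0.

0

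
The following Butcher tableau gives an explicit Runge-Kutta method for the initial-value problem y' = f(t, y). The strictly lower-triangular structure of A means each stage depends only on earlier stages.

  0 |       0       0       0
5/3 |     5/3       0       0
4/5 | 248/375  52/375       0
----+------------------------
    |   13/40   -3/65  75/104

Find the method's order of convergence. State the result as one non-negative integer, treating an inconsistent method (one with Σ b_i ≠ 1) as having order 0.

b = (13/40, -3/65, 75/104)
c = (0, 5/3, 4/5)
Ac = (0, 0, 52/225)
Σ b_i: 13/40·1 + (-3/65)·1 + 75/104·1 = 1 ✓
b·c: (-3/65)·5/3 + 75/104·4/5 = 1/2 ✓
b·c²: (-3/65)·25/9 + 75/104·16/25 = 1/3 ✓
b·Ac: 75/104·52/225 = 1/6 ✓; 3 stages ⇒ order 3.

3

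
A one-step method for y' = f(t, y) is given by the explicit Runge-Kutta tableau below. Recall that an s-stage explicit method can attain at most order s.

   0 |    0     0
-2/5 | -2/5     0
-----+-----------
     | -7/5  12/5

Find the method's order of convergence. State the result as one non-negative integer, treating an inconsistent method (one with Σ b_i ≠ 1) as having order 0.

1

b = (-7/5, 12/5)
c = (0, -2/5)
Σ b_i: (-7/5)·1 + 12/5·1 = 1 ✓
b·c: 12/5·(-2/5) = -24/25 ≠ 1/2 ⇒ order 1.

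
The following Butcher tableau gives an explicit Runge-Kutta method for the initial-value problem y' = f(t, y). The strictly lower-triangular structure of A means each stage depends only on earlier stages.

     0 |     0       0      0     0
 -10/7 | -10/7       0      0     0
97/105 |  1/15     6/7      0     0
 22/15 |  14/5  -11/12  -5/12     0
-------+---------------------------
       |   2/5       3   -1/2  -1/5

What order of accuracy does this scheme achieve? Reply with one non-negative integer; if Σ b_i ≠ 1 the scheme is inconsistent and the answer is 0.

0

b = (2/5, 3, -1/2, -1/5)
c = (0, -10/7, 97/105, 22/15)
Ac = (0, 0, -60/49, 233/252)
Σ b_i: 2/5·1 + 3·1 + (-1/2)·1 + (-1/5)·1 = 27/10 ≠ 1 ⇒ order 0.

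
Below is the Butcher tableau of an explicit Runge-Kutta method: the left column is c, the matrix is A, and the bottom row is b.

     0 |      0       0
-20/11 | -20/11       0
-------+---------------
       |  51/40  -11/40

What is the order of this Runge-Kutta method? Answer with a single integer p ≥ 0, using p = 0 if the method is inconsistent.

b = (51/40, -11/40)
c = (0, -20/11)
Σ b_i: 51/40·1 + (-11/40)·1 = 1 ✓
b·c: (-11/40)·(-20/11) = 1/2 ✓; 2 stages ⇒ order 2.

2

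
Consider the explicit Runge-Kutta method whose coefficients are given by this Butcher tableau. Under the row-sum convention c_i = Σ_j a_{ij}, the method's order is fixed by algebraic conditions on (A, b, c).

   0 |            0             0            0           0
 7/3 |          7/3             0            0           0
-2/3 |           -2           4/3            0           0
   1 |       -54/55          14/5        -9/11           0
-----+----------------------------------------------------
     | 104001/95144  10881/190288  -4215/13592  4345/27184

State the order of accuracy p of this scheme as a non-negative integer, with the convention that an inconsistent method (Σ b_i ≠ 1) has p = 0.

3

b = (104001/95144, 10881/190288, -4215/13592, 4345/27184)
c = (0, 7/3, -2/3, 1)
Ac = (0, 0, 28/9, 1168/165)
Σ b_i: 104001/95144·1 + 10881/190288·1 + (-4215/13592)·1 + 4345/27184·1 = 1 ✓
b·c: 10881/190288·7/3 + (-4215/13592)·(-2/3) + 4345/27184·1 = 1/2 ✓
b·c²: 10881/190288·49/9 + (-4215/13592)·4/9 + 4345/27184·1 = 1/3 ✓
b·Ac: (-4215/13592)·28/9 + 4345/27184·1168/165 = 1/6 ✓
b·c³: 10881/190288·343/27 + (-4215/13592)·(-8/27) + 4345/27184·1 = 59827/61164 ≠ 1/4 ⇒ order 3.
b·(c∘Ac): (-4215/13592)·(-56/27) + 4345/27184·1168/165 = 27136/15291 ≠ 1/8
b·Ac²: (-4215/13592)·196/27 + 4345/27184·7366/495 = 15577/122328 ≠ 1/12
b·A²c: 4345/27184·(-28/11) = -2765/6796 ≠ 1/24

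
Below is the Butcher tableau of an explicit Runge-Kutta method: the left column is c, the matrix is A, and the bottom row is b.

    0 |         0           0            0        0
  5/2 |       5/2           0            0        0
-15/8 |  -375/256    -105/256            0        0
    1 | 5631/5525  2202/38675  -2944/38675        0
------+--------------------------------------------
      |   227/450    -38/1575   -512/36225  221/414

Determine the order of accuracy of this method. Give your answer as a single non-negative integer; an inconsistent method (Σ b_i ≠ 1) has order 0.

b = (227/450, -38/1575, -512/36225, 221/414)
c = (0, 5/2, -15/8, 1)
Ac = (0, 0, -525/512, 63/221)
Σ b_i: 227/450·1 + (-38/1575)·1 + (-512/36225)·1 + 221/414·1 = 1 ✓
b·c: (-38/1575)·5/2 + (-512/36225)·(-15/8) + 221/414·1 = 1/2 ✓
b·c²: (-38/1575)·25/4 + (-512/36225)·225/64 + 221/414·1 = 1/3 ✓
b·Ac: (-512/36225)·(-525/512) + 221/414·63/221 = 1/6 ✓
b·c³: (-38/1575)·125/8 + (-512/36225)·(-3375/512) + 221/414·1 = 1/4 ✓
b·(c∘Ac): (-512/36225)·7875/4096 + 221/414·63/221 = 1/8 ✓
b·Ac²: (-512/36225)·(-2625/1024) + 221/414·3/34 = 1/12 ✓
b·A²c: 221/414·69/884 = 1/24 ✓; 4 stages ⇒ order 4.

4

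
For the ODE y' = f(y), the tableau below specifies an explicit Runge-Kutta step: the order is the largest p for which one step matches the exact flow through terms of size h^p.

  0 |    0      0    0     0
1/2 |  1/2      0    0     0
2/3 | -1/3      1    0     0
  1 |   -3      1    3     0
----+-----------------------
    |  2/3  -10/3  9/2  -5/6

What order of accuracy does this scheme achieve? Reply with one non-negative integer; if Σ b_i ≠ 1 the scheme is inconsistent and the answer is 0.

b = (2/3, -10/3, 9/2, -5/6)
c = (0, 1/2, 2/3, 1)
Ac = (0, 0, 1/2, 5/2)
Σ b_i: 2/3·1 + (-10/3)·1 + 9/2·1 + (-5/6)·1 = 1 ✓
b·c: (-10/3)·1/2 + 9/2·2/3 + (-5/6)·1 = 1/2 ✓
b·c²: (-10/3)·1/4 + 9/2·4/9 + (-5/6)·1 = 1/3 ✓
b·Ac: 9/2·1/2 + (-5/6)·5/2 = 1/6 ✓
b·c³: (-10/3)·1/8 + 9/2·8/27 + (-5/6)·1 = 1/12 ≠ 1/4 ⇒ order 3.
b·(c∘Ac): 9/2·1/3 + (-5/6)·5/2 = -7/12 ≠ 1/8
b·Ac²: 9/2·1/4 + (-5/6)·19/12 = -7/36 ≠ 1/12
b·A²c: (-5/6)·3/2 = -5/4 ≠ 1/24

3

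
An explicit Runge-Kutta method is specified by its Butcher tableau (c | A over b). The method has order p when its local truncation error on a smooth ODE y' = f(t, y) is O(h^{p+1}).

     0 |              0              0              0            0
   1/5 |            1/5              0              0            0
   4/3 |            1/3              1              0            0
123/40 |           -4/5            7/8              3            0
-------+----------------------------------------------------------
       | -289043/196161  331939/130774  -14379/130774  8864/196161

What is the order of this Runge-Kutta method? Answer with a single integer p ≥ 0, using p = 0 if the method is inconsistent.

b = (-289043/196161, 331939/130774, -14379/130774, 8864/196161)
c = (0, 1/5, 4/3, 123/40)
Ac = (0, 0, 1/5, 167/40)
Σ b_i: (-289043/196161)·1 + 331939/130774·1 + (-14379/130774)·1 + 8864/196161·1 = 1 ✓
b·c: 331939/130774·1/5 + (-14379/130774)·4/3 + 8864/196161·123/40 = 1/2 ✓
b·c²: 331939/130774·1/25 + (-14379/130774)·16/9 + 8864/196161·15129/1600 = 1/3 ✓
b·Ac: (-14379/130774)·1/5 + 8864/196161·167/40 = 1/6 ✓
b·c³: 331939/130774·1/125 + (-14379/130774)·64/27 + 8864/196161·1860867/64000 = 252705617/235393200 ≠ 1/4 ⇒ order 3.
b·(c∘Ac): (-14379/130774)·4/15 + 8864/196161·20541/1600 = 1800759/3269350 ≠ 1/8
b·Ac²: (-14379/130774)·1/25 + 8864/196161·3221/600 = 280333/1176966 ≠ 1/12
b·A²c: 8864/196161·3/5 = 8864/326935 ≠ 1/24

3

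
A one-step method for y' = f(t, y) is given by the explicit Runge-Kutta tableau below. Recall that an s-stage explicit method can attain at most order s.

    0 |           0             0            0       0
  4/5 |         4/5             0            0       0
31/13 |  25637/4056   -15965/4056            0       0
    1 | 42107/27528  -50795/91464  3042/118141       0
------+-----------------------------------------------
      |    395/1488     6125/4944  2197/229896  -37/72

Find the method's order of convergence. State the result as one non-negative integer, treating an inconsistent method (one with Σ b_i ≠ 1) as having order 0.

b = (395/1488, 6125/4944, 2197/229896, -37/72)
c = (0, 4/5, 31/13, 1)
Ac = (0, 0, -3193/1014, -85/222)
Σ b_i: 395/1488·1 + 6125/4944·1 + 2197/229896·1 + (-37/72)·1 = 1 ✓
b·c: 6125/4944·4/5 + 2197/229896·31/13 + (-37/72)·1 = 1/2 ✓
b·c²: 6125/4944·16/25 + 2197/229896·961/169 + (-37/72)·1 = 1/3 ✓
b·Ac: 2197/229896·(-3193/1014) + (-37/72)·(-85/222) = 1/6 ✓
b·c³: 6125/4944·64/125 + 2197/229896·29791/2197 + (-37/72)·1 = 1/4 ✓
b·(c∘Ac): 2197/229896·(-98983/13182) + (-37/72)·(-85/222) = 1/8 ✓
b·Ac²: 2197/229896·(-6386/2535) + (-37/72)·(-116/555) = 1/12 ✓
b·A²c: (-37/72)·(-3/37) = 1/24 ✓; 4 stages ⇒ order 4.

4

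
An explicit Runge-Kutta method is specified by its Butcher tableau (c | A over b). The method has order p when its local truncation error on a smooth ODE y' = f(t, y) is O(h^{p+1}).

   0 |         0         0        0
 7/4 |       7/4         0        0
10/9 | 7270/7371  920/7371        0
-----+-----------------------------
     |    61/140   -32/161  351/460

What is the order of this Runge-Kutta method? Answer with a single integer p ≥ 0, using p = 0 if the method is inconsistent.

b = (61/140, -32/161, 351/460)
c = (0, 7/4, 10/9)
Ac = (0, 0, 230/1053)
Σ b_i: 61/140·1 + (-32/161)·1 + 351/460·1 = 1 ✓
b·c: (-32/161)·7/4 + 351/460·10/9 = 1/2 ✓
b·c²: (-32/161)·49/16 + 351/460·100/81 = 1/3 ✓
b·Ac: 351/460·230/1053 = 1/6 ✓; 3 stages ⇒ order 3.

3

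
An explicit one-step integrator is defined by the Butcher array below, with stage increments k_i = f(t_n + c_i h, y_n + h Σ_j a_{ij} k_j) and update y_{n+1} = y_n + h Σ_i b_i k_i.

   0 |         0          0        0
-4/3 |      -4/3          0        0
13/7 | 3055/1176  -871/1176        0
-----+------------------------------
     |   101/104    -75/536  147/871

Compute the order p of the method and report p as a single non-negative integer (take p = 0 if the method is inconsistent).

b = (101/104, -75/536, 147/871)
c = (0, -4/3, 13/7)
Ac = (0, 0, 871/882)
Σ b_i: 101/104·1 + (-75/536)·1 + 147/871·1 = 1 ✓
b·c: (-75/536)·(-4/3) + 147/871·13/7 = 1/2 ✓
b·c²: (-75/536)·16/9 + 147/871·169/49 = 1/3 ✓
b·Ac: 147/871·871/882 = 1/6 ✓; 3 stages ⇒ order 3.

3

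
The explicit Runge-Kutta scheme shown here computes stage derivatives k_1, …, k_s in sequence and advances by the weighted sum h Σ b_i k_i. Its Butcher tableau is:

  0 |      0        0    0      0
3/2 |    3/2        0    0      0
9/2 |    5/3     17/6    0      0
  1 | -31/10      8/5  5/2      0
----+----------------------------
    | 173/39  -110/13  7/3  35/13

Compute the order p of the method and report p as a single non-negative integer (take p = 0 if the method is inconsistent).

b = (173/39, -110/13, 7/3, 35/13)
c = (0, 3/2, 9/2, 1)
Ac = (0, 0, 17/4, 273/20)
Σ b_i: 173/39·1 + (-110/13)·1 + 7/3·1 + 35/13·1 = 1 ✓
b·c: (-110/13)·3/2 + 7/3·9/2 + 35/13·1 = 1/2 ✓
b·c²: (-110/13)·9/4 + 7/3·81/4 + 35/13·1 = 1607/52 ≠ 1/3 ⇒ order 2.
b·Ac: 7/3·17/4 + 35/13·273/20 = 140/3 ≠ 1/6

2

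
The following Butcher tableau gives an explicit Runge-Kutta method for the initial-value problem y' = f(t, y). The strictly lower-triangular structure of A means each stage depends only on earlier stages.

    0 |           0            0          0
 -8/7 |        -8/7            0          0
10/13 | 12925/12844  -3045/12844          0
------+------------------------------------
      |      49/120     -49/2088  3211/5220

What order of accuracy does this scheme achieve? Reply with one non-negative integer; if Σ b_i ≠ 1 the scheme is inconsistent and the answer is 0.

b = (49/120, -49/2088, 3211/5220)
c = (0, -8/7, 10/13)
Ac = (0, 0, 870/3211)
Σ b_i: 49/120·1 + (-49/2088)·1 + 3211/5220·1 = 1 ✓
b·c: (-49/2088)·(-8/7) + 3211/5220·10/13 = 1/2 ✓
b·c²: (-49/2088)·64/49 + 3211/5220·100/169 = 1/3 ✓
b·Ac: 3211/5220·870/3211 = 1/6 ✓; 3 stages ⇒ order 3.

3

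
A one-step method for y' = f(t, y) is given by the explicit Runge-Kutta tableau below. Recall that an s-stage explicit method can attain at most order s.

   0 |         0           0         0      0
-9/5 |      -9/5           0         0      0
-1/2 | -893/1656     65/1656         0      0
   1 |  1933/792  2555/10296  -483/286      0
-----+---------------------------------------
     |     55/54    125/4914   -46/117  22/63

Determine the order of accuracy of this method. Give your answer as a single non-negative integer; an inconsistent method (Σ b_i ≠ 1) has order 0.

b = (55/54, 125/4914, -46/117, 22/63)
c = (0, -9/5, -1/2, 1)
Ac = (0, 0, -13/184, 35/88)
Σ b_i: 55/54·1 + 125/4914·1 + (-46/117)·1 + 22/63·1 = 1 ✓
b·c: 125/4914·(-9/5) + (-46/117)·(-1/2) + 22/63·1 = 1/2 ✓
b·c²: 125/4914·81/25 + (-46/117)·1/4 + 22/63·1 = 1/3 ✓
b·Ac: (-46/117)·(-13/184) + 22/63·35/88 = 1/6 ✓
b·c³: 125/4914·(-729/125) + (-46/117)·(-1/8) + 22/63·1 = 1/4 ✓
b·(c∘Ac): (-46/117)·13/368 + 22/63·35/88 = 1/8 ✓
b·Ac²: (-46/117)·117/920 + 22/63·21/55 = 1/12 ✓
b·A²c: 22/63·21/176 = 1/24 ✓; 4 stages ⇒ order 4.

4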